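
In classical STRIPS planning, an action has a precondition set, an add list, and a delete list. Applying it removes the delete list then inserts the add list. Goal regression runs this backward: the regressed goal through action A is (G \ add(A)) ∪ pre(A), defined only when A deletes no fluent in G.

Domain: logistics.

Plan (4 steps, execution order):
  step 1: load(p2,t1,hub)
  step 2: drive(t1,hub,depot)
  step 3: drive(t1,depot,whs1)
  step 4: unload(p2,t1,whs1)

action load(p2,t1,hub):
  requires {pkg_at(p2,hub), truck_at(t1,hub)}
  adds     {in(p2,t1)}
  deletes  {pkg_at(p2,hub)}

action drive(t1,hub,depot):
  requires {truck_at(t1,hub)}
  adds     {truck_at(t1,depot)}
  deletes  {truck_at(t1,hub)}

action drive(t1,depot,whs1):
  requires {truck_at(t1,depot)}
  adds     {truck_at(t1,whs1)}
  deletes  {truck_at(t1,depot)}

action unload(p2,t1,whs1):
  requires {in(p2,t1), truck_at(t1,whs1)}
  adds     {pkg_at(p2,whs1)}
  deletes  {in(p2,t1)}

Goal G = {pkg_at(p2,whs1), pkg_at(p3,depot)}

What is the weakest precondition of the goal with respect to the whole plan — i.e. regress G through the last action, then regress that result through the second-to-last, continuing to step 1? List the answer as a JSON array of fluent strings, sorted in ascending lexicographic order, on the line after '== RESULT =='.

Regress step by step:
  through step 4 (unload(p2,t1,whs1)): drop {pkg_at(p2,whs1)}, keep {pkg_at(p3,depot)}, require {in(p2,t1), truck_at(t1,whs1)}
    → {in(p2,t1), pkg_at(p3,depot), truck_at(t1,whs1)}
  through step 3 (drive(t1,depot,whs1)): drop {truck_at(t1,whs1)}, keep {in(p2,t1), pkg_at(p3,depot)}, require {truck_at(t1,depot)}
    → {in(p2,t1), pkg_at(p3,depot), truck_at(t1,depot)}
  through step 2 (drive(t1,hub,depot)): drop {truck_at(t1,depot)}, keep {in(p2,t1), pkg_at(p3,depot)}, require {truck_at(t1,hub)}
    → {in(p2,t1), pkg_at(p3,depot), truck_at(t1,hub)}
  through step 1 (load(p2,t1,hub)): drop {in(p2,t1)}, keep {pkg_at(p3,depot), truck_at(t1,hub)}, require {pkg_at(p2,hub), truck_at(t1,hub)}
    → {pkg_at(p2,hub), pkg_at(p3,depot), truck_at(t1,hub)}

== RESULT ==
["pkg_at(p2,hub)", "pkg_at(p3,depot)", "truck_at(t1,hub)"]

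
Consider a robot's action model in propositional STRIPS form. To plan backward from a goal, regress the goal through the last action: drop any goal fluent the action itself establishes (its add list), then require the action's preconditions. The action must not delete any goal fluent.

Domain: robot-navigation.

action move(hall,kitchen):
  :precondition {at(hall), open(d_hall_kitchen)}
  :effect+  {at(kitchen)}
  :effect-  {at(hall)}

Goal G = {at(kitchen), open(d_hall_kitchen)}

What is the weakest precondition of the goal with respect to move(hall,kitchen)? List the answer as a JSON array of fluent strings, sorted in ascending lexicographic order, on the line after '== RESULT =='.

Regress:
  G ∩ del = {}  (empty — regression defined)
  G \ add = {at(kitchen), open(d_hall_kitchen)} \ {at(kitchen)} = {open(d_hall_kitchen)}
  ∪ pre   = {open(d_hall_kitchen)} ∪ {at(hall), open(d_hall_kitchen)}
          = {at(hall), open(d_hall_kitchen)}

== RESULT ==
["at(hall)", "open(d_hall_kitchen)"]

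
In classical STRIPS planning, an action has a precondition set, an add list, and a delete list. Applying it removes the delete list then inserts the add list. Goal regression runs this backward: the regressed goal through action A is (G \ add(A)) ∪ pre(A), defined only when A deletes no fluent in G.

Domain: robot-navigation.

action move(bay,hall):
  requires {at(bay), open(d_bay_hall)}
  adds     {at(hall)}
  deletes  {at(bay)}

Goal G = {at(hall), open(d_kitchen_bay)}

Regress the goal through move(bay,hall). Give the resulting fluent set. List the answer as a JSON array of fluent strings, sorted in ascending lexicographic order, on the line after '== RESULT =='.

Regress:
  G ∩ del = {}  (empty — regression defined)
  G \ add = {at(hall), open(d_kitchen_bay)} \ {at(hall)} = {open(d_kitchen_bay)}
  ∪ pre   = {open(d_kitchen_bay)} ∪ {at(bay), open(d_bay_hall)}
          = {at(bay), open(d_bay_hall), open(d_kitchen_bay)}

== RESULT ==
["at(bay)", "open(d_bay_hall)", "open(d_kitchen_bay)"]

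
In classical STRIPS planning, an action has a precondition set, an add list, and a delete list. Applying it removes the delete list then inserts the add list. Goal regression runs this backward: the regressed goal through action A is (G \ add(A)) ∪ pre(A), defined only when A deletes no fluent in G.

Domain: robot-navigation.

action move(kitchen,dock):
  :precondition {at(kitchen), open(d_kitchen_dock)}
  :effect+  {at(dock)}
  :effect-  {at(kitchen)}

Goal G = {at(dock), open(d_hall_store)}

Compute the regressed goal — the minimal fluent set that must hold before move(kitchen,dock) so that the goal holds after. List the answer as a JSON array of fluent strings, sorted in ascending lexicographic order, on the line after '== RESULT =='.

Compute (G \ add) ∪ pre:
  G ∩ del = {}  (empty — regression defined)
  G \ add = {at(dock), open(d_hall_store)} \ {at(dock)} = {open(d_hall_store)}
  ∪ pre   = {open(d_hall_store)} ∪ {at(kitchen), open(d_kitchen_dock)}
          = {at(kitchen), open(d_hall_store), open(d_kitchen_dock)}

== RESULT ==
["at(kitchen)", "open(d_hall_store)", "open(d_kitchen_dock)"]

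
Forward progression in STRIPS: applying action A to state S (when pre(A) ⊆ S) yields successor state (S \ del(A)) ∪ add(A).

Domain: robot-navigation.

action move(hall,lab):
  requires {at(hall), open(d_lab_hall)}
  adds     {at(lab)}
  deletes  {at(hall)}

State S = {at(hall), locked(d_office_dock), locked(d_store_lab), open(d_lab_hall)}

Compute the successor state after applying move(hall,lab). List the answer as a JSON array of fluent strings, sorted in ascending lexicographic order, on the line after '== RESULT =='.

Progress:
  pre ⊆ S: {at(hall), open(d_lab_hall)} ⊆ S  — applicable
  S \ del = {locked(d_office_dock), locked(d_store_lab), open(d_lab_hall)}
  ∪ add   = {at(lab), locked(d_office_dock), locked(d_store_lab), open(d_lab_hall)}

== RESULT ==
["at(lab)", "locked(d_office_dock)", "locked(d_store_lab)", "open(d_lab_hall)"]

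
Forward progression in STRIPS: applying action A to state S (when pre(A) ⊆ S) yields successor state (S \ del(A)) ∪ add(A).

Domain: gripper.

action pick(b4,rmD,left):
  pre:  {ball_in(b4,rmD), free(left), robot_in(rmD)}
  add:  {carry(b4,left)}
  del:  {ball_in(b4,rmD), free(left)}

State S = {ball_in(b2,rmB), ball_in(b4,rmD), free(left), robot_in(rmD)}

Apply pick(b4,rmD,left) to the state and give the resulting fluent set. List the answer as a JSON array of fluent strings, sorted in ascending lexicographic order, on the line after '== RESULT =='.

Compute (S \ del) ∪ add:
  pre ⊆ S: {ball_in(b4,rmD), free(left), robot_in(rmD)} ⊆ S  — applicable
  S \ del = {ball_in(b2,rmB), robot_in(rmD)}
  ∪ add   = {ball_in(b2,rmB), carry(b4,left), robot_in(rmD)}

== RESULT ==
["ball_in(b2,rmB)", "carry(b4,left)", "robot_in(rmD)"]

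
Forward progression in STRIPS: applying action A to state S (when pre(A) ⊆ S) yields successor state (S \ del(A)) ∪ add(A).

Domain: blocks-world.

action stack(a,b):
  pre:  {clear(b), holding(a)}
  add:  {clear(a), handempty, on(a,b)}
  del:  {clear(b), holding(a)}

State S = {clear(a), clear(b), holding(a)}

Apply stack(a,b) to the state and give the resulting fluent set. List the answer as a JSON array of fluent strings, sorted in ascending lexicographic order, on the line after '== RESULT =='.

Compute (S \ del) ∪ add:
  pre ⊆ S: {clear(b), holding(a)} ⊆ S  — applicable
  S \ del = {clear(a)}
  ∪ add   = {clear(a), handempty, on(a,b)}

== RESULT ==
["clear(a)", "handempty", "on(a,b)"]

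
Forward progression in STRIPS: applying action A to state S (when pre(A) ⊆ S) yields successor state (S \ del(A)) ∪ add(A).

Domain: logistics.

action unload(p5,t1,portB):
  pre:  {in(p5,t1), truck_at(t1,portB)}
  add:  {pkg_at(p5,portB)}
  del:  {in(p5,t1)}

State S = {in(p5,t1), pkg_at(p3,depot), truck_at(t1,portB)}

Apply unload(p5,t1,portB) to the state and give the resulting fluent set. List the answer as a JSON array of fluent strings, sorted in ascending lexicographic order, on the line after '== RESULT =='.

Compute (S \ del) ∪ add:
  pre ⊆ S: {in(p5,t1), truck_at(t1,portB)} ⊆ S  — applicable
  S \ del = {pkg_at(p3,depot), truck_at(t1,portB)}
  ∪ add   = {pkg_at(p3,depot), pkg_at(p5,portB), truck_at(t1,portB)}

== RESULT ==
["pkg_at(p3,depot)", "pkg_at(p5,portB)", "truck_at(t1,portB)"]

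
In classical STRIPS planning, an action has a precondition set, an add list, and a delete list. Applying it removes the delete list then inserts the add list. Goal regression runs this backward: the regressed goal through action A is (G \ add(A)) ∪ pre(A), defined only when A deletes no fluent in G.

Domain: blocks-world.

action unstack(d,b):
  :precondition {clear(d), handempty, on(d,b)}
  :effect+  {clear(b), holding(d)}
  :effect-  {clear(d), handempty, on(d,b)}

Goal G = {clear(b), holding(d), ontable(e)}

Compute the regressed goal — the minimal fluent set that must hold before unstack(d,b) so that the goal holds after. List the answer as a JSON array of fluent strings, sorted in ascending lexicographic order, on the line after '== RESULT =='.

Regress:
  G ∩ del = {}  (empty — regression defined)
  G \ add = {clear(b), holding(d), ontable(e)} \ {clear(b), holding(d)} = {ontable(e)}
  ∪ pre   = {ontable(e)} ∪ {clear(d), handempty, on(d,b)}
          = {clear(d), handempty, on(d,b), ontable(e)}

== RESULT ==
["clear(d)", "handempty", "on(d,b)", "ontable(e)"]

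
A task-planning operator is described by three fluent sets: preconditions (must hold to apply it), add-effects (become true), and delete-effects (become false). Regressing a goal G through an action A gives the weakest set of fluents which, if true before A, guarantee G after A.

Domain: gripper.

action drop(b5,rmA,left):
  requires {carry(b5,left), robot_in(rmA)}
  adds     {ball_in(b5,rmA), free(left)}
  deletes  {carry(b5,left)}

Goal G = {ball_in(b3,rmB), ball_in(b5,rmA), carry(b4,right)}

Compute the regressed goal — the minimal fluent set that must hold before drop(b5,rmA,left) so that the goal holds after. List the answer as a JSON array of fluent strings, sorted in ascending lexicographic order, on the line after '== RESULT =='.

Compute (G \ add) ∪ pre:
  G ∩ del = {}  (empty — regression defined)
  G \ add = {ball_in(b3,rmB), ball_in(b5,rmA), carry(b4,right)} \ {ball_in(b5,rmA), free(left)} = {ball_in(b3,rmB), carry(b4,right)}
  ∪ pre   = {ball_in(b3,rmB), carry(b4,right)} ∪ {carry(b5,left), robot_in(rmA)}
          = {ball_in(b3,rmB), carry(b4,right), carry(b5,left), robot_in(rmA)}

== RESULT ==
["ball_in(b3,rmB)", "carry(b4,right)", "carry(b5,left)", "robot_in(rmA)"]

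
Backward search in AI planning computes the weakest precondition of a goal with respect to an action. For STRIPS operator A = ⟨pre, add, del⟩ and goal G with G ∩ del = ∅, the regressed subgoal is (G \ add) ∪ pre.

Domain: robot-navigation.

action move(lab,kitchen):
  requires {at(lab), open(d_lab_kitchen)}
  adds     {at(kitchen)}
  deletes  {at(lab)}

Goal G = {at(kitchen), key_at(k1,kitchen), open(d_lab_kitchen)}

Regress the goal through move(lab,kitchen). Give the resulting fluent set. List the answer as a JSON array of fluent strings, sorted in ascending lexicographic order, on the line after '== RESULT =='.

Compute (G \ add) ∪ pre:
  G ∩ del = {}  (empty — regression defined)
  G \ add = {at(kitchen), key_at(k1,kitchen), open(d_lab_kitchen)} \ {at(kitchen)} = {key_at(k1,kitchen), open(d_lab_kitchen)}
  ∪ pre   = {key_at(k1,kitchen), open(d_lab_kitchen)} ∪ {at(lab), open(d_lab_kitchen)}
          = {at(lab), key_at(k1,kitchen), open(d_lab_kitchen)}

== RESULT ==
["at(lab)", "key_at(k1,kitchen)", "open(d_lab_kitchen)"]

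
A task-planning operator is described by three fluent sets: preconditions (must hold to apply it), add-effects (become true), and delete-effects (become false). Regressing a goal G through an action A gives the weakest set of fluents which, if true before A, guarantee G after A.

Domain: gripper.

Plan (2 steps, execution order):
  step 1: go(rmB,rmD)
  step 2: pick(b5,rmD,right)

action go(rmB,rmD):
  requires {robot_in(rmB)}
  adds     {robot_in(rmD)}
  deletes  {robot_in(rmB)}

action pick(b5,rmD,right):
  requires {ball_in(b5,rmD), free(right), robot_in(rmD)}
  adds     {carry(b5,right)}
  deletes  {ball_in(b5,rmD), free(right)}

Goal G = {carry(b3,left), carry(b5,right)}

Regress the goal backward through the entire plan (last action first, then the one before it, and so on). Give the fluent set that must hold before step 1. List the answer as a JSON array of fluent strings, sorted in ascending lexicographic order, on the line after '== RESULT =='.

Work backward from the goal:
  through step 2 (pick(b5,rmD,right)): drop {carry(b5,right)}, keep {carry(b3,left)}, require {ball_in(b5,rmD), free(right), robot_in(rmD)}
    → {ball_in(b5,rmD), carry(b3,left), free(right), robot_in(rmD)}
  through step 1 (go(rmB,rmD)): drop {robot_in(rmD)}, keep {ball_in(b5,rmD), carry(b3,left), free(right)}, require {robot_in(rmB)}
    → {ball_in(b5,rmD), carry(b3,left), free(right), robot_in(rmB)}

== RESULT ==
["ball_in(b5,rmD)", "carry(b3,left)", "free(right)", "robot_in(rmB)"]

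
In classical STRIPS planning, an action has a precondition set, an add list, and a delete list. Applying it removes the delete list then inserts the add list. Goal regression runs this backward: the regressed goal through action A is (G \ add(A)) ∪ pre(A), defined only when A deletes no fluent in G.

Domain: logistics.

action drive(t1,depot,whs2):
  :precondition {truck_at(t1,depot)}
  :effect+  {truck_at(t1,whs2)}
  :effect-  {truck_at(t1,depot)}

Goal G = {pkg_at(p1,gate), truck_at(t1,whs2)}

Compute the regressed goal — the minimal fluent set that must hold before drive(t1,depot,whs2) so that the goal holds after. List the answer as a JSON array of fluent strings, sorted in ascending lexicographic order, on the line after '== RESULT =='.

Compute (G \ add) ∪ pre:
  G ∩ del = {}  (empty — regression defined)
  G \ add = {pkg_at(p1,gate), truck_at(t1,whs2)} \ {truck_at(t1,whs2)} = {pkg_at(p1,gate)}
  ∪ pre   = {pkg_at(p1,gate)} ∪ {truck_at(t1,depot)}
          = {pkg_at(p1,gate), truck_at(t1,depot)}

== RESULT ==
["pkg_at(p1,gate)", "truck_at(t1,depot)"]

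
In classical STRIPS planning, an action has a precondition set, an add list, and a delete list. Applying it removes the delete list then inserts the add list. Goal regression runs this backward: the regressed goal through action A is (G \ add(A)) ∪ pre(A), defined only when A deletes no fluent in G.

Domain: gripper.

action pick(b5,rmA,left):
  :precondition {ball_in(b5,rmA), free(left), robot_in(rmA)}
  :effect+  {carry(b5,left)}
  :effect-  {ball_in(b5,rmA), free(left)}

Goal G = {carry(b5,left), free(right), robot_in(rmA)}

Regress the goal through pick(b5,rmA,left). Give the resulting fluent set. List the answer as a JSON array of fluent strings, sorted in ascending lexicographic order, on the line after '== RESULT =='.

Regress:
  G ∩ del = {}  (empty — regression defined)
  G \ add = {carry(b5,left), free(right), robot_in(rmA)} \ {carry(b5,left)} = {free(right), robot_in(rmA)}
  ∪ pre   = {free(right), robot_in(rmA)} ∪ {ball_in(b5,rmA), free(left), robot_in(rmA)}
          = {ball_in(b5,rmA), free(left), free(right), robot_in(rmA)}

== RESULT ==
["ball_in(b5,rmA)", "free(left)", "free(right)", "robot_in(rmA)"]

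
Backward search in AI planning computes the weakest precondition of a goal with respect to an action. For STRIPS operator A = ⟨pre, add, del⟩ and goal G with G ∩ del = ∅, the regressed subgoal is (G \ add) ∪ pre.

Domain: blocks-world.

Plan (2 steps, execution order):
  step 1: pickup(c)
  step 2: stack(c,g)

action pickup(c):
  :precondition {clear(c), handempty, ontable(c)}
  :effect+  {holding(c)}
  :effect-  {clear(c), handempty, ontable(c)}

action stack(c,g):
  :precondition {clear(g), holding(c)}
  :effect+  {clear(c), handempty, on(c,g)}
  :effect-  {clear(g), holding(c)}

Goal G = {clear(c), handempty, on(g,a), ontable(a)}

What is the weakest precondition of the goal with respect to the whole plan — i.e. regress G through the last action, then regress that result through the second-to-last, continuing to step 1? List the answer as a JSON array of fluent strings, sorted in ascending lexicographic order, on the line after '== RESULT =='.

Work backward from the goal:
  through step 2 (stack(c,g)): drop {clear(c), handempty}, keep {on(g,a), ontable(a)}, require {clear(g), holding(c)}
    → {clear(g), holding(c), on(g,a), ontable(a)}
  through step 1 (pickup(c)): drop {holding(c)}, keep {clear(g), on(g,a), ontable(a)}, require {clear(c), handempty, ontable(c)}
    → {clear(c), clear(g), handempty, on(g,a), ontable(a), ontable(c)}

== RESULT ==
["clear(c)", "clear(g)", "handempty", "on(g,a)", "ontable(a)", "ontable(c)"]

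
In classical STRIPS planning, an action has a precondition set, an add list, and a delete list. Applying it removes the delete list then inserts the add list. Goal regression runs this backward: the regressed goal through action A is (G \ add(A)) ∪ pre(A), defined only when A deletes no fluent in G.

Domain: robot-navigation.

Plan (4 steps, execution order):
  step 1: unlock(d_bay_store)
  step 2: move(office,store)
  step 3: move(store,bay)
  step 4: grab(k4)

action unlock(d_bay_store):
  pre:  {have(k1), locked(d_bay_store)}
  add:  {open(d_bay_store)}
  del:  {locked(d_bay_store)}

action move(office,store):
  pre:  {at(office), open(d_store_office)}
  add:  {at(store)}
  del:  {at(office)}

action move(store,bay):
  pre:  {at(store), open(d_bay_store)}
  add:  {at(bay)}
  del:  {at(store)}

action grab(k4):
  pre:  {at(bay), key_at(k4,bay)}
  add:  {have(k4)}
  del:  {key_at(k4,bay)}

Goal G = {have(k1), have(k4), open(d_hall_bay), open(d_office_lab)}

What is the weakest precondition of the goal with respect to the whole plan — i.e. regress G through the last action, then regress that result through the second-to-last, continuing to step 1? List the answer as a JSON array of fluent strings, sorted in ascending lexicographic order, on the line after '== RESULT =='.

Work backward from the goal:
  through step 4 (grab(k4)): drop {have(k4)}, keep {have(k1), open(d_hall_bay), open(d_office_lab)}, require {at(bay), key_at(k4,bay)}
    → {at(bay), have(k1), key_at(k4,bay), open(d_hall_bay), open(d_office_lab)}
  through step 3 (move(store,bay)): drop {at(bay)}, keep {have(k1), key_at(k4,bay), open(d_hall_bay), open(d_office_lab)}, require {at(store), open(d_bay_store)}
    → {at(store), have(k1), key_at(k4,bay), open(d_bay_store), open(d_hall_bay), open(d_office_lab)}
  through step 2 (move(office,store)): drop {at(store)}, keep {have(k1), key_at(k4,bay), open(d_bay_store), open(d_hall_bay), open(d_office_lab)}, require {at(office), open(d_store_office)}
    → {at(office), have(k1), key_at(k4,bay), open(d_bay_store), open(d_hall_bay), open(d_office_lab), open(d_store_office)}
  through step 1 (unlock(d_bay_store)): drop {open(d_bay_store)}, keep {at(office), have(k1), key_at(k4,bay), open(d_hall_bay), open(d_office_lab), open(d_store_office)}, require {have(k1), locked(d_bay_store)}
    → {at(office), have(k1), key_at(k4,bay), locked(d_bay_store), open(d_hall_bay), open(d_office_lab), open(d_store_office)}

== RESULT ==
["at(office)", "have(k1)", "key_at(k4,bay)", "locked(d_bay_store)", "open(d_hall_bay)", "open(d_office_lab)", "open(d_store_office)"]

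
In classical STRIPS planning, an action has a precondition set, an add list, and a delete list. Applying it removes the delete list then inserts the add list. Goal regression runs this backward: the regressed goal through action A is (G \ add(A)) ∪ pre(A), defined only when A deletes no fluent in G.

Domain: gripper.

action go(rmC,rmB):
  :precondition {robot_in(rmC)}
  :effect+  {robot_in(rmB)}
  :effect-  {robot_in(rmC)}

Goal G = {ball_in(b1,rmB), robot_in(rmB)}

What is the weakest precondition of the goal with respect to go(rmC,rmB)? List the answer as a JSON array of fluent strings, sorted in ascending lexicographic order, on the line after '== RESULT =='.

Compute (G \ add) ∪ pre:
  G ∩ del = {}  (empty — regression defined)
  G \ add = {ball_in(b1,rmB), robot_in(rmB)} \ {robot_in(rmB)} = {ball_in(b1,rmB)}
  ∪ pre   = {ball_in(b1,rmB)} ∪ {robot_in(rmC)}
          = {ball_in(b1,rmB), robot_in(rmC)}

== RESULT ==
["ball_in(b1,rmB)", "robot_in(rmC)"]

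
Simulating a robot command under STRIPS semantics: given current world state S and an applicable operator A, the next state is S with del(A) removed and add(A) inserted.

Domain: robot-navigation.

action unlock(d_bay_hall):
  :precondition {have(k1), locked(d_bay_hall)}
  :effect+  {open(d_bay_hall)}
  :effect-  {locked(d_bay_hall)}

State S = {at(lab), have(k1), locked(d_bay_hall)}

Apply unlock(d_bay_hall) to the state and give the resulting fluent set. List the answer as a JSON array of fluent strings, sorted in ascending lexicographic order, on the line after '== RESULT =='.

Progress:
  pre ⊆ S: {have(k1), locked(d_bay_hall)} ⊆ S  — applicable
  S \ del = {at(lab), have(k1)}
  ∪ add   = {at(lab), have(k1), open(d_bay_hall)}

== RESULT ==
["at(lab)", "have(k1)", "open(d_bay_hall)"]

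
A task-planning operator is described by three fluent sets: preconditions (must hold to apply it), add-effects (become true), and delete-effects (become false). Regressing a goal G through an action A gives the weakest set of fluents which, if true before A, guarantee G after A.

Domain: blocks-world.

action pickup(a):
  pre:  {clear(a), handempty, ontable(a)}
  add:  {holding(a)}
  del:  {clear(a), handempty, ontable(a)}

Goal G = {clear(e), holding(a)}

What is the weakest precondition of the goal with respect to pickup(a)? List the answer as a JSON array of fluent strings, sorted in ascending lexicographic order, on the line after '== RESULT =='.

Regress:
  G ∩ del = {}  (empty — regression defined)
  G \ add = {clear(e), holding(a)} \ {holding(a)} = {clear(e)}
  ∪ pre   = {clear(e)} ∪ {clear(a), handempty, ontable(a)}
          = {clear(a), clear(e), handempty, ontable(a)}

== RESULT ==
["clear(a)", "clear(e)", "handempty", "ontable(a)"]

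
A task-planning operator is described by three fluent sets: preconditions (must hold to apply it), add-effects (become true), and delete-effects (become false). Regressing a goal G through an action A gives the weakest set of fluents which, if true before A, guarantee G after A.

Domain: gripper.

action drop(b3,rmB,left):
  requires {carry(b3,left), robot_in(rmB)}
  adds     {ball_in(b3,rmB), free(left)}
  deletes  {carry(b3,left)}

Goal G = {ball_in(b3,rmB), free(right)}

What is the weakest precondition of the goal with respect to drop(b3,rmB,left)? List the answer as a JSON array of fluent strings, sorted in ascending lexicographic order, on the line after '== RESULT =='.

Regress:
  G ∩ del = {}  (empty — regression defined)
  G \ add = {ball_in(b3,rmB), free(right)} \ {ball_in(b3,rmB), free(left)} = {free(right)}
  ∪ pre   = {free(right)} ∪ {carry(b3,left), robot_in(rmB)}
          = {carry(b3,left), free(right), robot_in(rmB)}

== RESULT ==
["carry(b3,left)", "free(right)", "robot_in(rmB)"]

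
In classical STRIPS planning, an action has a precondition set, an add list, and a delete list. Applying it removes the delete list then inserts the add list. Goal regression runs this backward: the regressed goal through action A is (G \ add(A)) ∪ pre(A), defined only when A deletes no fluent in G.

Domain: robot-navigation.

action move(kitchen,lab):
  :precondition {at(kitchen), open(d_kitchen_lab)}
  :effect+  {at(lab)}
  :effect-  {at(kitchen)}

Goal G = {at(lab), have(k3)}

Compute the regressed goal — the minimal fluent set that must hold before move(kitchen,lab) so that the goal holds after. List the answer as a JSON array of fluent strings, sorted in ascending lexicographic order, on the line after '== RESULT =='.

Regress:
  G ∩ del = {}  (empty — regression defined)
  G \ add = {at(lab), have(k3)} \ {at(lab)} = {have(k3)}
  ∪ pre   = {have(k3)} ∪ {at(kitchen), open(d_kitchen_lab)}
          = {at(kitchen), have(k3), open(d_kitchen_lab)}

== RESULT ==
["at(kitchen)", "have(k3)", "open(d_kitchen_lab)"]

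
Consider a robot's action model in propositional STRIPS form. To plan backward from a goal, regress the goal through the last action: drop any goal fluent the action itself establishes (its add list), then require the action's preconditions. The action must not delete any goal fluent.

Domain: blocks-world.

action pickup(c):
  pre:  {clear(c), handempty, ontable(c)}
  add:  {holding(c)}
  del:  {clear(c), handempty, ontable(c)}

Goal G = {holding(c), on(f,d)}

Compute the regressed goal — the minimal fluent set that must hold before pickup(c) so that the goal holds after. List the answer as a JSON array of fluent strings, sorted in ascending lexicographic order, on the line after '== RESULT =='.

Regress:
  G ∩ del = {}  (empty — regression defined)
  G \ add = {holding(c), on(f,d)} \ {holding(c)} = {on(f,d)}
  ∪ pre   = {on(f,d)} ∪ {clear(c), handempty, ontable(c)}
          = {clear(c), handempty, on(f,d), ontable(c)}

== RESULT ==
["clear(c)", "handempty", "on(f,d)", "ontable(c)"]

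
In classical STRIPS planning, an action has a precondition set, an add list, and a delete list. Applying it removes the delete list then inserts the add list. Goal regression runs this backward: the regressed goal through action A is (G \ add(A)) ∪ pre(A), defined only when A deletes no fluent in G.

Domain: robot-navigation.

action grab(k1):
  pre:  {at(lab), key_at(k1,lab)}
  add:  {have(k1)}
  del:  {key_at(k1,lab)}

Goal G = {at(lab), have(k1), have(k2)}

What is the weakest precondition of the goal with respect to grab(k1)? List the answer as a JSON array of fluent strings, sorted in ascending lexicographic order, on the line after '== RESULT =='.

Compute (G \ add) ∪ pre:
  G ∩ del = {}  (empty — regression defined)
  G \ add = {at(lab), have(k1), have(k2)} \ {have(k1)} = {at(lab), have(k2)}
  ∪ pre   = {at(lab), have(k2)} ∪ {at(lab), key_at(k1,lab)}
          = {at(lab), have(k2), key_at(k1,lab)}

== RESULT ==
["at(lab)", "have(k2)", "key_at(k1,lab)"]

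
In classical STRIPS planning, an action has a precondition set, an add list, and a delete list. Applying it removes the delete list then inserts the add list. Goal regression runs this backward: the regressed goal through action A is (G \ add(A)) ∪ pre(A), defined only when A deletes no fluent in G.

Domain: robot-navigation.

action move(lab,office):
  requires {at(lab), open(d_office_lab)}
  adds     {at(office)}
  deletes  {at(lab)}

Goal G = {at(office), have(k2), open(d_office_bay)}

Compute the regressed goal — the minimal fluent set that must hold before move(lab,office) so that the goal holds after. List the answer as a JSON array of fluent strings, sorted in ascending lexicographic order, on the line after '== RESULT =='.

Regress:
  G ∩ del = {}  (empty — regression defined)
  G \ add = {at(office), have(k2), open(d_office_bay)} \ {at(office)} = {have(k2), open(d_office_bay)}
  ∪ pre   = {have(k2), open(d_office_bay)} ∪ {at(lab), open(d_office_lab)}
          = {at(lab), have(k2), open(d_office_bay), open(d_office_lab)}

== RESULT ==
["at(lab)", "have(k2)", "open(d_office_bay)", "open(d_office_lab)"]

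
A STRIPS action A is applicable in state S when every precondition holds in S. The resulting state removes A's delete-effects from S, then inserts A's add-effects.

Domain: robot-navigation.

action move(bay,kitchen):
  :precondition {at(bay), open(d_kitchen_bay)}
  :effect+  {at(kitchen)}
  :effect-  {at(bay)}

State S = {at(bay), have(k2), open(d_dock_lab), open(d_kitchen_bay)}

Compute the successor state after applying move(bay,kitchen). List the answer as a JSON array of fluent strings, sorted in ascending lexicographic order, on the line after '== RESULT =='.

Progress:
  pre ⊆ S: {at(bay), open(d_kitchen_bay)} ⊆ S  — applicable
  S \ del = {have(k2), open(d_dock_lab), open(d_kitchen_bay)}
  ∪ add   = {at(kitchen), have(k2), open(d_dock_lab), open(d_kitchen_bay)}

== RESULT ==
["at(kitchen)", "have(k2)", "open(d_dock_lab)", "open(d_kitchen_bay)"]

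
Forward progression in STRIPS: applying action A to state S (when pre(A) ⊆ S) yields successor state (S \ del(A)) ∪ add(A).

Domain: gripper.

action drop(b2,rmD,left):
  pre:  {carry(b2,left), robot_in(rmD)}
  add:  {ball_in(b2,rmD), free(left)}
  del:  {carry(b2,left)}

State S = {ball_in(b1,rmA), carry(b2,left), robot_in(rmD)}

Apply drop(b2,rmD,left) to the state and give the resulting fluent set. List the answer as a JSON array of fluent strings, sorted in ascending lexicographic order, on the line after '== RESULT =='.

Progress:
  pre ⊆ S: {carry(b2,left), robot_in(rmD)} ⊆ S  — applicable
  S \ del = {ball_in(b1,rmA), robot_in(rmD)}
  ∪ add   = {ball_in(b1,rmA), ball_in(b2,rmD), free(left), robot_in(rmD)}

== RESULT ==
["ball_in(b1,rmA)", "ball_in(b2,rmD)", "free(left)", "robot_in(rmD)"]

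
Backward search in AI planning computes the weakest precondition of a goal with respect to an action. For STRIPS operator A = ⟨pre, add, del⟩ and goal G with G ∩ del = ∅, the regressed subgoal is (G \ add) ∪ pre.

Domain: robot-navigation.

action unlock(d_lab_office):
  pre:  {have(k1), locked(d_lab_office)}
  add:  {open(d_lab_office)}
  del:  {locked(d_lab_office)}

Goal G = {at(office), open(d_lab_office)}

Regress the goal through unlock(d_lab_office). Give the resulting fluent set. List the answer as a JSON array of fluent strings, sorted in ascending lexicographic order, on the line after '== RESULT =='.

Regress:
  G ∩ del = {}  (empty — regression defined)
  G \ add = {at(office), open(d_lab_office)} \ {open(d_lab_office)} = {at(office)}
  ∪ pre   = {at(office)} ∪ {have(k1), locked(d_lab_office)}
          = {at(office), have(k1), locked(d_lab_office)}

== RESULT ==
["at(office)", "have(k1)", "locked(d_lab_office)"]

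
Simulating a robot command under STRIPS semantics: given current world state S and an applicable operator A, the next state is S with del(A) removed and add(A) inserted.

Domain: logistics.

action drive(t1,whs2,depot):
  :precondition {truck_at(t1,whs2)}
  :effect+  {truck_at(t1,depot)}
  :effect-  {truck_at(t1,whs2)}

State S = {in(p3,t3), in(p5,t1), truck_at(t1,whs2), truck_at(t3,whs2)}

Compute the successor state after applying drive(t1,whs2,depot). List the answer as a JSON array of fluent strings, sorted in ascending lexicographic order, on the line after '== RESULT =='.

Compute (S \ del) ∪ add:
  pre ⊆ S: {truck_at(t1,whs2)} ⊆ S  — applicable
  S \ del = {in(p3,t3), in(p5,t1), truck_at(t3,whs2)}
  ∪ add   = {in(p3,t3), in(p5,t1), truck_at(t1,depot), truck_at(t3,whs2)}

== RESULT ==
["in(p3,t3)", "in(p5,t1)", "truck_at(t1,depot)", "truck_at(t3,whs2)"]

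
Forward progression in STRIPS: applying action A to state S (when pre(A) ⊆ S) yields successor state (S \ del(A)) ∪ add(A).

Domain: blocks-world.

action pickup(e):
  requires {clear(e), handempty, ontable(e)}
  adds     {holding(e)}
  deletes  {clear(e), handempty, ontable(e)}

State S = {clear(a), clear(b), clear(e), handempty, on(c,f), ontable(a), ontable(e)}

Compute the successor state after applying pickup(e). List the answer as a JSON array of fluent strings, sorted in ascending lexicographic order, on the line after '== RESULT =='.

Progress:
  pre ⊆ S: {clear(e), handempty, ontable(e)} ⊆ S  — applicable
  S \ del = {clear(a), clear(b), on(c,f), ontable(a)}
  ∪ add   = {clear(a), clear(b), holding(e), on(c,f), ontable(a)}

== RESULT ==
["clear(a)", "clear(b)", "holding(e)", "on(c,f)", "ontable(a)"]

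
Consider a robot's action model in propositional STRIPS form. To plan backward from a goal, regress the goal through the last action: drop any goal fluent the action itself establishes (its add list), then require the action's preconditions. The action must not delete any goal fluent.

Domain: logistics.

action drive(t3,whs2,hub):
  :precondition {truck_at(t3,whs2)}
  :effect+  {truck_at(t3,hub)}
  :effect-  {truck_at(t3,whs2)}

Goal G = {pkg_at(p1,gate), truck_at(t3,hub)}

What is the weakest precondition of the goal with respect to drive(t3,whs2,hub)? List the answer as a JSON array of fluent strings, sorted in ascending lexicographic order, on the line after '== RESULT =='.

Compute (G \ add) ∪ pre:
  G ∩ del = {}  (empty — regression defined)
  G \ add = {pkg_at(p1,gate), truck_at(t3,hub)} \ {truck_at(t3,hub)} = {pkg_at(p1,gate)}
  ∪ pre   = {pkg_at(p1,gate)} ∪ {truck_at(t3,whs2)}
          = {pkg_at(p1,gate), truck_at(t3,whs2)}

== RESULT ==
["pkg_at(p1,gate)", "truck_at(t3,whs2)"]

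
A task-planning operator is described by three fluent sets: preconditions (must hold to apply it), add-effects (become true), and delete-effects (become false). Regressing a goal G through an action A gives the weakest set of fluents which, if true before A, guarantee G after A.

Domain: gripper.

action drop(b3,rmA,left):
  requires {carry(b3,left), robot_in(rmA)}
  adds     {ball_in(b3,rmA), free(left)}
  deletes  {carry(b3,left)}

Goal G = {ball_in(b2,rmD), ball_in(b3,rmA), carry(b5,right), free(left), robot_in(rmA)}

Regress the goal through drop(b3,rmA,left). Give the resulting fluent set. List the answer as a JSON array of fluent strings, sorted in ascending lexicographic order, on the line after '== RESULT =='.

Compute (G \ add) ∪ pre:
  G ∩ del = {}  (empty — regression defined)
  G \ add = {ball_in(b2,rmD), ball_in(b3,rmA), carry(b5,right), free(left), robot_in(rmA)} \ {ball_in(b3,rmA), free(left)} = {ball_in(b2,rmD), carry(b5,right), robot_in(rmA)}
  ∪ pre   = {ball_in(b2,rmD), carry(b5,right), robot_in(rmA)} ∪ {carry(b3,left), robot_in(rmA)}
          = {ball_in(b2,rmD), carry(b3,left), carry(b5,right), robot_in(rmA)}

== RESULT ==
["ball_in(b2,rmD)", "carry(b3,left)", "carry(b5,right)", "robot_in(rmA)"]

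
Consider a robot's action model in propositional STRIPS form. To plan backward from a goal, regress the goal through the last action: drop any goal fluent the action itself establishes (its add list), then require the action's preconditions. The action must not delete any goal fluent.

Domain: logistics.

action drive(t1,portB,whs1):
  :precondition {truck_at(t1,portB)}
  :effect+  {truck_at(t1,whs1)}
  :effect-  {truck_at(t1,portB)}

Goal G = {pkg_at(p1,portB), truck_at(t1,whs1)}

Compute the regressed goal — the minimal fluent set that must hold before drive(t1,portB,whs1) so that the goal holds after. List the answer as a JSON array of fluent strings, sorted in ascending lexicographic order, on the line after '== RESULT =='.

Regress:
  G ∩ del = {}  (empty — regression defined)
  G \ add = {pkg_at(p1,portB), truck_at(t1,whs1)} \ {truck_at(t1,whs1)} = {pkg_at(p1,portB)}
  ∪ pre   = {pkg_at(p1,portB)} ∪ {truck_at(t1,portB)}
          = {pkg_at(p1,portB), truck_at(t1,portB)}

== RESULT ==
["pkg_at(p1,portB)", "truck_at(t1,portB)"]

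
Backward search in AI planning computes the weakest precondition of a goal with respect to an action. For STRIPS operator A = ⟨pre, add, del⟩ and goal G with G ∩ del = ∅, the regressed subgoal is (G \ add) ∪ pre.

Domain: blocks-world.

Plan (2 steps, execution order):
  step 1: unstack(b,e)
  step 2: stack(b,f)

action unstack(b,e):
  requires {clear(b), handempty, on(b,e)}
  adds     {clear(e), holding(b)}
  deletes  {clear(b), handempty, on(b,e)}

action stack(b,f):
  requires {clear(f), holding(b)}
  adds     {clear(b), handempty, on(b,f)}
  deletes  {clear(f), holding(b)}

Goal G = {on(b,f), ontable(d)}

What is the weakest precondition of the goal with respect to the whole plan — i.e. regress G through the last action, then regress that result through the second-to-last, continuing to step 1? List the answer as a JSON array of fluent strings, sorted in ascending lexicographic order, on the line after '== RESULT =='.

Regress step by step:
  through step 2 (stack(b,f)): drop {on(b,f)}, keep {ontable(d)}, require {clear(f), holding(b)}
    → {clear(f), holding(b), ontable(d)}
  through step 1 (unstack(b,e)): drop {holding(b)}, keep {clear(f), ontable(d)}, require {clear(b), handempty, on(b,e)}
    → {clear(b), clear(f), handempty, on(b,e), ontable(d)}

== RESULT ==
["clear(b)", "clear(f)", "handempty", "on(b,e)", "ontable(d)"]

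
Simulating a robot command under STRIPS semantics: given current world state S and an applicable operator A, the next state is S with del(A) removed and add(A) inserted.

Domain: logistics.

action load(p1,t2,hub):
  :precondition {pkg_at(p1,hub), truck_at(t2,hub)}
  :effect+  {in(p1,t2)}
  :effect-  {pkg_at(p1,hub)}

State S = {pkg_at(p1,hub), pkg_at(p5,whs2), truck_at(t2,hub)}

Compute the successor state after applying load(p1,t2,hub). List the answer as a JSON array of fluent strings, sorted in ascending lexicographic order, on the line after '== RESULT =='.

Progress:
  pre ⊆ S: {pkg_at(p1,hub), truck_at(t2,hub)} ⊆ S  — applicable
  S \ del = {pkg_at(p5,whs2), truck_at(t2,hub)}
  ∪ add   = {in(p1,t2), pkg_at(p5,whs2), truck_at(t2,hub)}

== RESULT ==
["in(p1,t2)", "pkg_at(p5,whs2)", "truck_at(t2,hub)"]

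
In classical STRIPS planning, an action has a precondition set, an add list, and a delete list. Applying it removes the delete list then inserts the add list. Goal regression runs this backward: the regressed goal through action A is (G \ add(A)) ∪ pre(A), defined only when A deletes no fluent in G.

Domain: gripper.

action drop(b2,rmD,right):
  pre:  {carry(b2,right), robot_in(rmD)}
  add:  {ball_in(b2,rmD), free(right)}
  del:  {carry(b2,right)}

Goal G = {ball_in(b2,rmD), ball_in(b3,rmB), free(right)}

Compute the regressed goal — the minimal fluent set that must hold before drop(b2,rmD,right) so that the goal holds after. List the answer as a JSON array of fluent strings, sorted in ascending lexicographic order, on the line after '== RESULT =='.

Compute (G \ add) ∪ pre:
  G ∩ del = {}  (empty — regression defined)
  G \ add = {ball_in(b2,rmD), ball_in(b3,rmB), free(right)} \ {ball_in(b2,rmD), free(right)} = {ball_in(b3,rmB)}
  ∪ pre   = {ball_in(b3,rmB)} ∪ {carry(b2,right), robot_in(rmD)}
          = {ball_in(b3,rmB), carry(b2,right), robot_in(rmD)}

== RESULT ==
["ball_in(b3,rmB)", "carry(b2,right)", "robot_in(rmD)"]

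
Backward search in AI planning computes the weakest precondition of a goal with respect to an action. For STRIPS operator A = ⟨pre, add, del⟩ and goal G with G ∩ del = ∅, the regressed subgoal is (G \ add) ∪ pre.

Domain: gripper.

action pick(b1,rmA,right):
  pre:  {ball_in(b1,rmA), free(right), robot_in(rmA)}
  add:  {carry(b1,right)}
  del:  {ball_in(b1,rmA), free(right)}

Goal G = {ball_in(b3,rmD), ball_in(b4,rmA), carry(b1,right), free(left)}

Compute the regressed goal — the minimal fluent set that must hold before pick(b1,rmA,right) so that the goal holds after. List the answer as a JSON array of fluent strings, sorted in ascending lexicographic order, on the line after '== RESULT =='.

Compute (G \ add) ∪ pre:
  G ∩ del = {}  (empty — regression defined)
  G \ add = {ball_in(b3,rmD), ball_in(b4,rmA), carry(b1,right), free(left)} \ {carry(b1,right)} = {ball_in(b3,rmD), ball_in(b4,rmA), free(left)}
  ∪ pre   = {ball_in(b3,rmD), ball_in(b4,rmA), free(left)} ∪ {ball_in(b1,rmA), free(right), robot_in(rmA)}
          = {ball_in(b1,rmA), ball_in(b3,rmD), ball_in(b4,rmA), free(left), free(right), robot_in(rmA)}

== RESULT ==
["ball_in(b1,rmA)", "ball_in(b3,rmD)", "ball_in(b4,rmA)", "free(left)", "free(right)", "robot_in(rmA)"]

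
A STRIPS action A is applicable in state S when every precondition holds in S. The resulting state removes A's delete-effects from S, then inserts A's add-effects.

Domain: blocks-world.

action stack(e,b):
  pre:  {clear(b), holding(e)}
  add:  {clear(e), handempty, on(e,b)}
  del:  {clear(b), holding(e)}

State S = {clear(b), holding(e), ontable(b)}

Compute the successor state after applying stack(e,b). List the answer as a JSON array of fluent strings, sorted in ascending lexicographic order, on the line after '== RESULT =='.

Compute (S \ del) ∪ add:
  pre ⊆ S: {clear(b), holding(e)} ⊆ S  — applicable
  S \ del = {ontable(b)}
  ∪ add   = {clear(e), handempty, on(e,b), ontable(b)}

== RESULT ==
["clear(e)", "handempty", "on(e,b)", "ontable(b)"]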